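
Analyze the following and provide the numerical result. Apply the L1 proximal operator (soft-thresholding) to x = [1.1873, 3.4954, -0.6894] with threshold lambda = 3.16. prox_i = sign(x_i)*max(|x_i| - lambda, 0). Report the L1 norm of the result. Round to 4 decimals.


Soft-thresholding with lambda = 3.16:
prox(1.1873) = sign(1.1873)*max(|1.1873| - 3.16, 0) = 0.0
prox(3.4954) = sign(3.4954)*max(|3.4954| - 3.16, 0) = 0.3354
prox(-0.6894) = sign(-0.6894)*max(|-0.6894| - 3.16, 0) = 0.0
prox(x) = [0.0, 0.3354, 0.0]
||prox(x)||_1 = 0.0 + 0.3354 + 0.0 = 0.3354


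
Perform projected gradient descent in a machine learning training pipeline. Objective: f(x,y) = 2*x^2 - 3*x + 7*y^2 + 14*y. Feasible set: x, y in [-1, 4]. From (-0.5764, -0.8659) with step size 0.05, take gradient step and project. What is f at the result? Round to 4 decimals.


Step 1: Compute gradient at (-0.5764, -0.8659).
grad_x = 2*2*-0.5764 - 3 = -5.3056
grad_y = 2*7*-0.8659 + 14 = 1.8774
Step 2: Gradient step.
x_raw = -0.5764 - 0.05*-5.3056 = -0.3111
y_raw = -0.8659 - 0.05*1.8774 = -0.9598
Step 3: Project onto [-1, 4].
x_proj = clip(-0.3111) = -0.3111
y_proj = clip(-0.9598) = -0.9598
Step 4: Evaluate f.
f(-0.3111, -0.9598) = -5.8617


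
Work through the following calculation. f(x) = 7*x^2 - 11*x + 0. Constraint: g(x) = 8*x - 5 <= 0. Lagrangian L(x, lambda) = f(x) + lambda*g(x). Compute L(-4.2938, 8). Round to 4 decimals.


Step 1: Evaluate f(x).
f(-4.2938) = 7*(-4.2938)^2 - 11*(-4.2938) + 0 = 176.2888
Step 2: Evaluate g(x).
g(-4.2938) = 8*-4.2938 - 5 = -39.3504
Step 3: Compute Lagrangian.
L = 176.2888 + 8*-39.3504 = -138.5144


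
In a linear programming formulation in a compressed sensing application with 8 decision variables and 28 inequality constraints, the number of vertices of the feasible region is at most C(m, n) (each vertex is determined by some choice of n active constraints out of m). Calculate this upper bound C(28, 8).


Each vertex corresponds to some choice of n active constraints out of m, so the number of vertices is at most C(m, n) = m! / (n!(m-n)!).
m = 28, n = 8
Numerator: 28 * 27 * 26 * 25 * 24 * 23 * 22 * 21
Denominator: 8! = 40320
C(28, 8) = 3108105


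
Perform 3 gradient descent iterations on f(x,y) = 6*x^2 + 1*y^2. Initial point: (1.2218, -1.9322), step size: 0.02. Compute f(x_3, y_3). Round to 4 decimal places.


Gradient descent on f(x,y) = 6*x^2 + 1*y^2.
Starting point: (1.2218, -1.9322), alpha = 0.02
Step 1: grad_x = 2*6*1.2218 = 14.6616, grad_y = 2*1*-1.9322 = -3.8644
  x_1 = 1.2218 - 0.02*14.6616 = 0.9286
  y_1 = -1.9322 - 0.02*-3.8644 = -1.8549
Step 2: grad_x = 2*6*0.9286 = 11.1428, grad_y = 2*1*-1.8549 = -3.7098
  x_2 = 0.9286 - 0.02*11.1428 = 0.7057
  y_2 = -1.8549 - 0.02*-3.7098 = -1.7807
Step 3: grad_x = 2*6*0.7057 = 8.4685, grad_y = 2*1*-1.7807 = -3.5614
  x_3 = 0.7057 - 0.02*8.4685 = 0.5363
  y_3 = -1.7807 - 0.02*-3.5614 = -1.7095
f(0.5363, -1.7095) = 6*0.5363^2 + 1*(-1.7095)^2 = 4.6483


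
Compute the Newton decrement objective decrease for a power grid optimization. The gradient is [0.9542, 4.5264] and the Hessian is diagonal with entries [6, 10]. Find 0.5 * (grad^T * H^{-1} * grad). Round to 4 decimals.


Step 1: H is diagonal, so H^(-1) * g = [0.159, 0.4526].
Step 2: g^T H^(-1) g = sum_i g_i^2 / H_ii
  = (0.9542)^2/6 + (4.5264)^2/10
  = 0.1517 + 2.0488 = 2.2006
Step 3: Objective decrease = 0.5 * g^T H^(-1) g = 1.1003


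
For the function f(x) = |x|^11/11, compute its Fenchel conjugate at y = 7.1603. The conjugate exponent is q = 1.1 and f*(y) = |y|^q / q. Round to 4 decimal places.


The conjugate exponent q satisfies 1/p + 1/q = 1.
p = 11, so q = 11/(11 - 1) = 1.1
|y|^q = 7.1603^1.1 = 8.7182
f*(7.1603) = 8.7182 / 1.1 = 7.9256


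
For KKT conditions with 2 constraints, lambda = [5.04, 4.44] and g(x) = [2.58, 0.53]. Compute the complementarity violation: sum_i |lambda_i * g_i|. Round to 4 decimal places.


KKT complementary slackness check:
lambda_1 * g_1 = 5.04 * 2.58 = 13.0032
lambda_2 * g_2 = 4.44 * 0.53 = 2.3532
Total violation = 13.0032 + 2.3532 = 15.3564


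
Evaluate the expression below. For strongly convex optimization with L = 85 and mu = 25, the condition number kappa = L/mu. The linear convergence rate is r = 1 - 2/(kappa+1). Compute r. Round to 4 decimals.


Step 1: Compute the condition number.
kappa = L/mu = 85/25 = 3.4
Step 2: Compute the convergence rate.
r = 1 - 2/(kappa + 1) = 1 - 2*mu/(L + mu) = (L - mu)/(L + mu) = 60/110 = 0.5455


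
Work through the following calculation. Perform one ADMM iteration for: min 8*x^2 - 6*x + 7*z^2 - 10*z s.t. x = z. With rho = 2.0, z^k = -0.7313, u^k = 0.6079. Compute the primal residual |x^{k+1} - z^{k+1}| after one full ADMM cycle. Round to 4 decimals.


ADMM iteration with rho = 2.0, z^k = -0.7313, u^k = 0.6079
Step 1: x-update.
Minimize 8*x^2 - 6*x + (2.0/2)*(x + 0.7313 + 0.6079)^2
FOC: (2*8 + 2.0)*x = 6 + 2.0*(-0.7313 - 0.6079)
x^{k+1} = 0.1845
Step 2: z-update.
Minimize 7*z^2 - 10*z + (2.0/2)*(0.1845 - z + 0.6079)^2
FOC: (2*7 + 2.0)*z = 10 + 2.0*(0.1845 + 0.6079)
z^{k+1} = 0.7241
Step 3: u-update.
u^{k+1} = 0.6079 + 0.1845 - 0.7241 = 0.0684
Step 4: Primal residual = |0.1845 - 0.7241| = 0.5395


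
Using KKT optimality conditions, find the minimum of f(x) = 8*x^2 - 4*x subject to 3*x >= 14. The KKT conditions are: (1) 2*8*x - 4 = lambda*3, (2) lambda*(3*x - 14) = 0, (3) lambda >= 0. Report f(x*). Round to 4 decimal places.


Step 1: Try lambda = 0 (constraint inactive).
x_unc = 4/(2*8) = 0.25
Check: 3*0.25 = 0.75 < 14 -- violated!
Step 2: Constraint must be active: 3*x = 14
x* = 14/3 = 4.6667 (rounded; the exact value 14/3 is used below)
lambda = (2*8*(14/3) - 4)/3 = 23.5556
Step 3: Compute optimal value.
f(x*) = 8*(14/3)^2 - 4*(14/3) = 155.5556


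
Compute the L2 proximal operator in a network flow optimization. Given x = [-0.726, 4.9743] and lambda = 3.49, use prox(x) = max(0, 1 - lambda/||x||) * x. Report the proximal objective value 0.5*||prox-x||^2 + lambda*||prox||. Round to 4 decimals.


Step 1: Compute ||x||.
||x|| = 5.027
Step 2: Compute scaling factor.
scale = max(0, 1 - 3.49/5.027) = 0.3057
Step 3: prox(x) = [-0.222, 1.5209]
||prox(x)|| = 1.537
Step 4: Proximal objective.
0.5*||prox-x||^2 = 6.0901
lambda*||prox|| = 5.3641
Total = 11.4542


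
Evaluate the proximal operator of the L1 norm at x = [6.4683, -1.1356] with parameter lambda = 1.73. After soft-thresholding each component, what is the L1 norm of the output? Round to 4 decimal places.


Soft-thresholding with lambda = 1.73:
prox(6.4683) = sign(6.4683)*max(|6.4683| - 1.73, 0) = 4.7383
prox(-1.1356) = sign(-1.1356)*max(|-1.1356| - 1.73, 0) = 0.0
prox(x) = [4.7383, 0.0]
||prox(x)||_1 = 4.7383 + 0.0 = 4.7383


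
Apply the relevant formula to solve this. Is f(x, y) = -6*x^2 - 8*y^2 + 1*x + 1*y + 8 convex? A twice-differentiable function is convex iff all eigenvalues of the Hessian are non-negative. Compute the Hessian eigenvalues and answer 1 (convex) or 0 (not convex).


The Hessian of f(x,y) = -6*x^2 - 8*y^2 + 1*x + 1*y + 8 is:
H = [[-12, 0], [0, -16]]
Trace = -12 - 16 = -28
Determinant = -12*-16 - (0)^2 = 192
Discriminant = (-28)^2 - 4*192 = 16.0
Eigenvalues: lambda_1 = -16.0, lambda_2 = -12.0
The function is not convex.

0


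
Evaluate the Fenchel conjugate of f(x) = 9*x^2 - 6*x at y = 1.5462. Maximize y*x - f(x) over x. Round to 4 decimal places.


f*(y) = sup_x {y*x - a*x^2 - b*x} = sup_x {(y-b)*x - a*x^2}
FOC: (y - b) - 2a*x = 0 => x* = (y - b)/(2a)
x* = (1.5462 + 6)/(2*9) = 0.4192
f*(1.5462) = (y-b)^2/(4a) = (1.5462 + 6)^2/(4*9)
= 56.9451/36 = 1.5818


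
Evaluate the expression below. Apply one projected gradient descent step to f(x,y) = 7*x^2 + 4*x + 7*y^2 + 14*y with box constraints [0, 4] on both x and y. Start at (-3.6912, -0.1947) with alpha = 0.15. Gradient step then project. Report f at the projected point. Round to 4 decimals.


Step 1: Compute gradient at (-3.6912, -0.1947).
grad_x = 2*7*-3.6912 + 4 = -47.6768
grad_y = 2*7*-0.1947 + 14 = 11.2742
Step 2: Gradient step.
x_raw = -3.6912 - 0.15*-47.6768 = 3.4603
y_raw = -0.1947 - 0.15*11.2742 = -1.8858
Step 3: Project onto [0, 4].
x_proj = clip(3.4603) = 3.4603
y_proj = clip(-1.8858) = 0.0
Step 4: Evaluate f.
f(3.4603, 0.0) = 97.658


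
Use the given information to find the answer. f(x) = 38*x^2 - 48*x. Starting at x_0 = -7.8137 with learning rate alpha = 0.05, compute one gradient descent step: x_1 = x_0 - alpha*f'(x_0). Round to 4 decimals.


We compute the gradient at x_0 and apply the update.
f'(x) = 76*x - 48
f'(-7.8137) = 76*-7.8137 - 48 = -641.8412
x_1 = -7.8137 - 0.05*-641.8412 = 24.2784


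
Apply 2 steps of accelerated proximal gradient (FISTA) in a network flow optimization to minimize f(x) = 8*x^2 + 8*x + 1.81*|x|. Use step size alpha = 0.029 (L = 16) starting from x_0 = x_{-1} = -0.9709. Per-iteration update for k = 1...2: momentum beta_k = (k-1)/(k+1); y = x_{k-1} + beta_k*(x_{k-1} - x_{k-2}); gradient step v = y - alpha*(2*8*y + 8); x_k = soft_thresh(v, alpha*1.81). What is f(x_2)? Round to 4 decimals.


FISTA on f(x) = 8*x^2 + 8*x + 1.81*|x|
L = 16, alpha = 0.029
Iteration 1: beta = 0.0, y = -0.9709 + 0.0*(-0.9709 + 0.9709) = -0.9709
  grad(y) = -7.5344, v = y - alpha*grad = -0.7524
  prox(v) = soft_thresh(-0.7524, 0.0525) = -0.6999
Iteration 2: beta = 0.3333, y = -0.6999 + 0.3333*(-0.6999 + 0.9709) = -0.6096
  grad(y) = -1.7533, v = y - alpha*grad = -0.5587
  prox(v) = soft_thresh(-0.5587, 0.0525) = -0.5062
f(x_2) = 8*(-0.5062)^2 + 8*(-0.5062) + 1.81*|-0.5062| = -1.0834


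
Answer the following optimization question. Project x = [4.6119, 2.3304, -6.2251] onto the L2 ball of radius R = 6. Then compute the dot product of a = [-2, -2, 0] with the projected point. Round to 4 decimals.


Step 1: Compute ||x|| (intermediates to 6 decimals).
||x|| = sqrt(4.6119^2 + 2.3304^2 + (-6.2251)^2) = 8.090257
Step 2: Project.
Since ||x|| > R, scale = R/||x|| = 6/8.090257 = 0.741633, proj(x) = scale * x
proj(x) = [3.420337, 1.728302, -4.61674]
Step 3: Dot product.
a^T * proj(x) = -2*3.420337 - 2*1.728302 + 0*(-4.61674) = -10.2973


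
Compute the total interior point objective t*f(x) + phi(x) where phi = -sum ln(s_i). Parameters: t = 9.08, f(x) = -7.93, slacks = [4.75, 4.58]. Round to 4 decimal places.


Step 1: Compute log-barrier.
ln values: [1.5581, 1.5217]
phi = -(1.5581 + 1.5217) = -3.0798
Step 2: Compute augmented objective.
t*f(x) = 9.08*-7.93 = -72.0044
Total = -72.0044 - 3.0798 = -75.0842


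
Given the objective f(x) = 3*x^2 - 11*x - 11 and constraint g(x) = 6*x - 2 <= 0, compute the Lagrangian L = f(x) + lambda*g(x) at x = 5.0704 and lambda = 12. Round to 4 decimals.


Step 1: Evaluate f(x).
f(5.0704) = 3*5.0704^2 - 11*5.0704 - 11 = 10.3525
Step 2: Evaluate g(x).
g(5.0704) = 6*5.0704 - 2 = 28.4224
Step 3: Compute Lagrangian.
L = 10.3525 + 12*28.4224 = 351.4213


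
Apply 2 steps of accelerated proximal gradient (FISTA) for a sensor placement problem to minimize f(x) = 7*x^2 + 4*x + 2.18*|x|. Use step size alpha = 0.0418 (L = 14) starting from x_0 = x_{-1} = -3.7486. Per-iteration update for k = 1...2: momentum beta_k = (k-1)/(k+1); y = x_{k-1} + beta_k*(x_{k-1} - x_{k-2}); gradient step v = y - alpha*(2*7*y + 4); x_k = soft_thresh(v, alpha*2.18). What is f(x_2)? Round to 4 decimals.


FISTA on f(x) = 7*x^2 + 4*x + 2.18*|x|
L = 14, alpha = 0.0418
Iteration 1: beta = 0.0, y = -3.7486 + 0.0*(-3.7486 + 3.7486) = -3.7486
  grad(y) = -48.4804, v = y - alpha*grad = -1.7221
  prox(v) = soft_thresh(-1.7221, 0.0911) = -1.631
Iteration 2: beta = 0.3333, y = -1.631 + 0.3333*(-1.631 + 3.7486) = -0.9251
  grad(y) = -8.9518, v = y - alpha*grad = -0.5509
  prox(v) = soft_thresh(-0.5509, 0.0911) = -0.4598
f(x_2) = 7*(-0.4598)^2 + 4*(-0.4598) + 2.18*|-0.4598| = 0.6432


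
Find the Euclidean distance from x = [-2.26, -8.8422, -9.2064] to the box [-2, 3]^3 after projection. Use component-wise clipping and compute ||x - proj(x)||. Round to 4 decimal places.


Project each component onto [-2, 3].
clip(-2.26) = -2.0, clip(-8.8422) = -2.0, clip(-9.2064) = -2.0
Projection = [-2.0, -2.0, -2.0]
Squared diffs: [0.0676, 46.8157, 51.9322]
Distance = sqrt(98.8155) = 9.9406


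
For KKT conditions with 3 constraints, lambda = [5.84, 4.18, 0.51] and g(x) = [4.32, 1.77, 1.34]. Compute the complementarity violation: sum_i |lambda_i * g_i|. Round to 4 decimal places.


KKT complementary slackness check:
lambda_1 * g_1 = 5.84 * 4.32 = 25.2288
lambda_2 * g_2 = 4.18 * 1.77 = 7.3986
lambda_3 * g_3 = 0.51 * 1.34 = 0.6834
Total violation = 25.2288 + 7.3986 + 0.6834 = 33.3108


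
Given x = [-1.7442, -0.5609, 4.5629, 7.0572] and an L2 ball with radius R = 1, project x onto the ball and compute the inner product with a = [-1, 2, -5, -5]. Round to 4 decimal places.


Step 1: Compute ||x|| (intermediates to 6 decimals).
||x|| = sqrt((-1.7442)^2 + (-0.5609)^2 + 4.5629^2 + 7.0572^2) = 8.601219
Step 2: Project.
Since ||x|| > R, scale = R/||x|| = 1/8.601219 = 0.116263, proj(x) = scale * x
proj(x) = [-0.202786, -0.065212, 0.530496, 0.820491]
Step 3: Dot product.
a^T * proj(x) = -1*(-0.202786) + 2*(-0.065212) - 5*0.530496 - 5*0.820491 = -6.6826


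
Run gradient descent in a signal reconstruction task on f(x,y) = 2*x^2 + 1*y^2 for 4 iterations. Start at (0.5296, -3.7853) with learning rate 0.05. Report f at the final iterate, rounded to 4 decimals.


Gradient descent on f(x,y) = 2*x^2 + 1*y^2.
Starting point: (0.5296, -3.7853), alpha = 0.05
Step 1: grad_x = 2*2*0.5296 = 2.1184, grad_y = 2*1*-3.7853 = -7.5706
  x_1 = 0.5296 - 0.05*2.1184 = 0.4237
  y_1 = -3.7853 - 0.05*-7.5706 = -3.4068
Step 2: grad_x = 2*2*0.4237 = 1.6947, grad_y = 2*1*-3.4068 = -6.8135
  x_2 = 0.4237 - 0.05*1.6947 = 0.3389
  y_2 = -3.4068 - 0.05*-6.8135 = -3.0661
Step 3: grad_x = 2*2*0.3389 = 1.3558, grad_y = 2*1*-3.0661 = -6.1322
  x_3 = 0.3389 - 0.05*1.3558 = 0.2712
  y_3 = -3.0661 - 0.05*-6.1322 = -2.7595
Step 4: grad_x = 2*2*0.2712 = 1.0846, grad_y = 2*1*-2.7595 = -5.519
  x_4 = 0.2712 - 0.05*1.0846 = 0.2169
  y_4 = -2.7595 - 0.05*-5.519 = -2.4835
f(0.2169, -2.4835) = 2*0.2169^2 + 1*(-2.4835)^2 = 6.2621


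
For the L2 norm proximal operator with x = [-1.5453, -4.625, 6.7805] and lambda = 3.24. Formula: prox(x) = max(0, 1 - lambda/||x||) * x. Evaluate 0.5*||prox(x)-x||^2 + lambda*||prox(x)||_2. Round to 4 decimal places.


Step 1: Compute ||x||.
||x|| = 8.3519
Step 2: Compute scaling factor.
scale = max(0, 1 - 3.24/8.3519) = 0.6121
Step 3: prox(x) = [-0.9458, -2.8308, 4.1501]
||prox(x)|| = 5.1119
Step 4: Proximal objective.
0.5*||prox-x||^2 = 5.2488
lambda*||prox|| = 16.5626
Total = 21.8113


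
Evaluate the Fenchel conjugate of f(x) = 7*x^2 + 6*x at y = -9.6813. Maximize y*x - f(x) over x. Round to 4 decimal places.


f*(y) = sup_x {y*x - a*x^2 - b*x} = sup_x {(y-b)*x - a*x^2}
FOC: (y - b) - 2a*x = 0 => x* = (y - b)/(2a)
x* = (-9.6813 - 6)/(2*7) = -1.1201
f*(-9.6813) = (y-b)^2/(4a) = (-9.6813 - 6)^2/(4*7)
= 245.9032/28 = 8.7823


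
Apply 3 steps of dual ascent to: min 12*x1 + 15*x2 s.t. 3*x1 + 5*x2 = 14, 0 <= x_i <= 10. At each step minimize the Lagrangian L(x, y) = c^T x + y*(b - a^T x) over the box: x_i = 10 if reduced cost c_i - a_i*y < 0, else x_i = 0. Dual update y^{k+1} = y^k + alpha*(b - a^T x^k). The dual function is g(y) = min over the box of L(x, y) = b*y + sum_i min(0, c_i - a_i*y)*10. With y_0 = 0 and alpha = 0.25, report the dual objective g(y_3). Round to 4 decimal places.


Dual ascent for LP: min 12*x1 + 15*x2, 3*x1 + 5*x2 = 14, 0 <= x_i <= 10
Step 1: y^k = 0.0, reduced costs: (12.0, 15.0)
  x^k = (0.0, 0.0), subgradient = b - a^T x = 14.0
  y^{k+1} = 0.0 + 0.25*14.0 = 3.5
Step 2: y^k = 3.5, reduced costs: (1.5, -2.5)
  x^k = (0.0, 10.0), subgradient = b - a^T x = -36.0
  y^{k+1} = 3.5 + 0.25*-36.0 = -5.5
Step 3: y^k = -5.5, reduced costs: (28.5, 42.5)
  x^k = (0.0, 0.0), subgradient = b - a^T x = 14.0
  y^{k+1} = -5.5 + 0.25*14.0 = -2.0
Dual objective at y_3 = -2.0: reduced costs (18.0, 25.0), box minimizer x = (0.0, 0.0)
g(y_3) = b*y + (c1 - a1*y)*x1 + (c2 - a2*y)*x2 = 14*(-2.0) + 18.0*0.0 + 25.0*0.0 = -28.0 + 0.0 + 0.0 = -28.0


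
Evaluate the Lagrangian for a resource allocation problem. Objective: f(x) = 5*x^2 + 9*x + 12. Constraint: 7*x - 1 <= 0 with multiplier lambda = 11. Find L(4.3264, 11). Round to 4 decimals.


Step 1: Evaluate f(x).
f(4.3264) = 5*4.3264^2 + 9*4.3264 + 12 = 144.5263
Step 2: Evaluate g(x).
g(4.3264) = 7*4.3264 - 1 = 29.2848
Step 3: Compute Lagrangian.
L = 144.5263 + 11*29.2848 = 466.6591


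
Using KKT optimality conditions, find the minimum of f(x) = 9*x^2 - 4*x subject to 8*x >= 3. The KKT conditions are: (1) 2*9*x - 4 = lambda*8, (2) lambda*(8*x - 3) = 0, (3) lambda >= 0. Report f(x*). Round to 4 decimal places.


Step 1: Try lambda = 0 (constraint inactive).
x_unc = 4/(2*9) = 0.2222
Check: 8*0.2222 = 1.7776 < 3 -- violated!
Step 2: Constraint must be active: 8*x = 3
x* = 3/8 = 0.375
lambda = (2*9*0.375 - 4)/8 = 0.3438
Step 3: Compute optimal value.
f(x*) = 9*0.375^2 - 4*0.375 = -0.2344


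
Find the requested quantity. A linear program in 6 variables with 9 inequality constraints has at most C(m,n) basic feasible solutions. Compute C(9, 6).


Each vertex corresponds to some choice of n active constraints out of m, so the number of vertices is at most C(m, n) = m! / (n!(m-n)!).
m = 9, n = 6
Numerator: 9 * 8 * 7 * 6 * 5 * 4
Denominator: 6! = 720
C(9, 6) = 84


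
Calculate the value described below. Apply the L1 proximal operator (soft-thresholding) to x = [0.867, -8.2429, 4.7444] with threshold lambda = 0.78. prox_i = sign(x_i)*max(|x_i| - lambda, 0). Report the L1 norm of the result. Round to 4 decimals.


Soft-thresholding with lambda = 0.78:
prox(0.867) = sign(0.867)*max(|0.867| - 0.78, 0) = 0.087
prox(-8.2429) = sign(-8.2429)*max(|-8.2429| - 0.78, 0) = -7.4629
prox(4.7444) = sign(4.7444)*max(|4.7444| - 0.78, 0) = 3.9644
prox(x) = [0.087, -7.4629, 3.9644]
||prox(x)||_1 = 0.087 + 7.4629 + 3.9644 = 11.5143


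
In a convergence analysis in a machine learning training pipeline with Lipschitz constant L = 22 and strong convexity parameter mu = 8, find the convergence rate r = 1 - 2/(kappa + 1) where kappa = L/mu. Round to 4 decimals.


Step 1: Compute the condition number.
kappa = L/mu = 22/8 = 2.75
Step 2: Compute the convergence rate.
r = 1 - 2/(kappa + 1) = 1 - 2*mu/(L + mu) = (L - mu)/(L + mu) = 14/30 = 0.4667


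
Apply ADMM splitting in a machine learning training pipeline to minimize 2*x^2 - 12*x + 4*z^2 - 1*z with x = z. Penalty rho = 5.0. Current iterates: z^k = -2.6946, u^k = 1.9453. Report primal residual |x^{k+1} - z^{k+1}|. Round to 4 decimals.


ADMM iteration with rho = 5.0, z^k = -2.6946, u^k = 1.9453
Step 1: x-update.
Minimize 2*x^2 - 12*x + (5.0/2)*(x + 2.6946 + 1.9453)^2
FOC: (2*2 + 5.0)*x = 12 + 5.0*(-2.6946 - 1.9453)
x^{k+1} = -1.2444
Step 2: z-update.
Minimize 4*z^2 - 1*z + (5.0/2)*(-1.2444 - z + 1.9453)^2
FOC: (2*4 + 5.0)*z = 1 + 5.0*(-1.2444 + 1.9453)
z^{k+1} = 0.3465
Step 3: u-update.
u^{k+1} = 1.9453 - 1.2444 - 0.3465 = 0.3544
Step 4: Primal residual = |-1.2444 - 0.3465| = 1.5909


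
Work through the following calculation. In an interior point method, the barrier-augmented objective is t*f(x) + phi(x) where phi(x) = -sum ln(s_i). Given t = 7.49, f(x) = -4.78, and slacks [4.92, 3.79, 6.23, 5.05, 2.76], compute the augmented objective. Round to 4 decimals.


Step 1: Compute log-barrier.
ln values: [1.5933, 1.3324, 1.8294, 1.6194, 1.0152]
phi = -(1.5933 + 1.3324 + 1.8294 + 1.6194 + 1.0152) = -7.3897
Step 2: Compute augmented objective.
t*f(x) = 7.49*-4.78 = -35.8022
Total = -35.8022 - 7.3897 = -43.1919


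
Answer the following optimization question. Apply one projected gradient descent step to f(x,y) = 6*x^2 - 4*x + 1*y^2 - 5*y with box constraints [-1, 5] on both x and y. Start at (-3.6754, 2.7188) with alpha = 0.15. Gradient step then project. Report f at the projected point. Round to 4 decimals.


Step 1: Compute gradient at (-3.6754, 2.7188).
grad_x = 2*6*-3.6754 - 4 = -48.1048
grad_y = 2*1*2.7188 - 5 = 0.4376
Step 2: Gradient step.
x_raw = -3.6754 - 0.15*-48.1048 = 3.5403
y_raw = 2.7188 - 0.15*0.4376 = 2.6532
Step 3: Project onto [-1, 5].
x_proj = clip(3.5403) = 3.5403
y_proj = clip(2.6532) = 2.6532
Step 4: Evaluate f.
f(3.5403, 2.6532) = 54.8154


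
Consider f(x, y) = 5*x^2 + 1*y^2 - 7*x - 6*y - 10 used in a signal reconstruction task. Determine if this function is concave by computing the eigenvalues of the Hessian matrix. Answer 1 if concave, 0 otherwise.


The Hessian of f(x,y) = 5*x^2 + 1*y^2 - 7*x - 6*y - 10 is:
H = [[10, 0], [0, 2]]
Trace = 10 + 2 = 12
Determinant = 10*2 - (0)^2 = 20
Discriminant = (12)^2 - 4*20 = 64.0
Eigenvalues: lambda_1 = 2.0, lambda_2 = 10.0
The function is not concave.

0


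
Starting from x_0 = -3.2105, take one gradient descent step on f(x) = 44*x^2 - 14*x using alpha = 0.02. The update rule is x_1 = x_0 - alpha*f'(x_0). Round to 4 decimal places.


We compute the gradient at x_0 and apply the update.
f'(x) = 88*x - 14
f'(-3.2105) = 88*-3.2105 - 14 = -296.524
x_1 = -3.2105 - 0.02*-296.524 = 2.72


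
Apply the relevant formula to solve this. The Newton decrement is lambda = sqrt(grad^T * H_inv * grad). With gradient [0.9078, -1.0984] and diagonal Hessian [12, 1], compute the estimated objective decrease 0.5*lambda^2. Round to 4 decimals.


Step 1: H is diagonal, so H^(-1) * g = [0.0757, -1.0984].
Step 2: g^T H^(-1) g = sum_i g_i^2 / H_ii
  = (0.9078)^2/12 + (-1.0984)^2/1
  = 0.0687 + 1.2065 = 1.2752
Step 3: Objective decrease = 0.5 * g^T H^(-1) g = 0.6376


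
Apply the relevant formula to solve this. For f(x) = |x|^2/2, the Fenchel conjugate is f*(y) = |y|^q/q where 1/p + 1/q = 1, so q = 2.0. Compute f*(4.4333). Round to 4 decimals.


The conjugate exponent q satisfies 1/p + 1/q = 1.
p = 2, so q = 2/(2 - 1) = 2.0
|y|^q = 4.4333^2.0 = 19.6541
f*(4.4333) = 19.6541 / 2.0 = 9.8271


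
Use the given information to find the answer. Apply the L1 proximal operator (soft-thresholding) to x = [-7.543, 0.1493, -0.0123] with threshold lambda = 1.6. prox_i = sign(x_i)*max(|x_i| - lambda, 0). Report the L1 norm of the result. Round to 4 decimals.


Soft-thresholding with lambda = 1.6:
prox(-7.543) = sign(-7.543)*max(|-7.543| - 1.6, 0) = -5.943
prox(0.1493) = sign(0.1493)*max(|0.1493| - 1.6, 0) = 0.0
prox(-0.0123) = sign(-0.0123)*max(|-0.0123| - 1.6, 0) = 0.0
prox(x) = [-5.943, 0.0, 0.0]
||prox(x)||_1 = 5.943 + 0.0 + 0.0 = 5.943


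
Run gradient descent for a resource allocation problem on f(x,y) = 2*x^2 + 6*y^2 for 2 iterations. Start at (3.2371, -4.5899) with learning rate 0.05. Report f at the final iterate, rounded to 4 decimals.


Gradient descent on f(x,y) = 2*x^2 + 6*y^2.
Starting point: (3.2371, -4.5899), alpha = 0.05
Step 1: grad_x = 2*2*3.2371 = 12.9484, grad_y = 2*6*-4.5899 = -55.0788
  x_1 = 3.2371 - 0.05*12.9484 = 2.5897
  y_1 = -4.5899 - 0.05*-55.0788 = -1.836
Step 2: grad_x = 2*2*2.5897 = 10.3587, grad_y = 2*6*-1.836 = -22.0315
  x_2 = 2.5897 - 0.05*10.3587 = 2.0717
  y_2 = -1.836 - 0.05*-22.0315 = -0.7344
f(2.0717, -0.7344) = 2*2.0717^2 + 6*(-0.7344)^2 = 11.8202


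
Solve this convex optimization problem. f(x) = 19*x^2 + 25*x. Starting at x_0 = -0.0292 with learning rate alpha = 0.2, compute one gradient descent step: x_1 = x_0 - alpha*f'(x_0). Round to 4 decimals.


We compute the gradient at x_0 and apply the update.
f'(x) = 38*x + 25
f'(-0.0292) = 38*-0.0292 + 25 = 23.8904
x_1 = -0.0292 - 0.2*23.8904 = -4.8073


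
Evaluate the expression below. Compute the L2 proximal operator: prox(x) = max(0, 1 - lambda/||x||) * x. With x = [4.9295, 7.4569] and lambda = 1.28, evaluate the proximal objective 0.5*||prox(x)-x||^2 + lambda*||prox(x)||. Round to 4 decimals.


Step 1: Compute ||x||.
||x|| = 8.939
Step 2: Compute scaling factor.
scale = max(0, 1 - 1.28/8.939) = 0.8568
Step 3: prox(x) = [4.2236, 6.3891]
||prox(x)|| = 7.659
Step 4: Proximal objective.
0.5*||prox-x||^2 = 0.8192
lambda*||prox|| = 9.8035
Total = 10.6227


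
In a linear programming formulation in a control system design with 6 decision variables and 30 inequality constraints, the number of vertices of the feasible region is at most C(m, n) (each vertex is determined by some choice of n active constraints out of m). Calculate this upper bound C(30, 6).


Each vertex corresponds to some choice of n active constraints out of m, so the number of vertices is at most C(m, n) = m! / (n!(m-n)!).
m = 30, n = 6
Numerator: 30 * 29 * 28 * 27 * 26 * 25
Denominator: 6! = 720
C(30, 6) = 593775


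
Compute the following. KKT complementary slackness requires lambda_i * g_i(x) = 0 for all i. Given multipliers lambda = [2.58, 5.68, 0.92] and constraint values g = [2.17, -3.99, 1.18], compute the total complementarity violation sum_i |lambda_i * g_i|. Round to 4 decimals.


KKT complementary slackness check:
lambda_1 * g_1 = 2.58 * 2.17 = 5.5986
lambda_2 * g_2 = 5.68 * -3.99 = -22.6632
lambda_3 * g_3 = 0.92 * 1.18 = 1.0856
Total violation = 5.5986 + 22.6632 + 1.0856 = 29.3474


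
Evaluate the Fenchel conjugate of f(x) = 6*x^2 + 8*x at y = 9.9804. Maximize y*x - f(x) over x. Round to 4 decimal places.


f*(y) = sup_x {y*x - a*x^2 - b*x} = sup_x {(y-b)*x - a*x^2}
FOC: (y - b) - 2a*x = 0 => x* = (y - b)/(2a)
x* = (9.9804 - 8)/(2*6) = 0.165
f*(9.9804) = (y-b)^2/(4a) = (9.9804 - 8)^2/(4*6)
= 3.922/24 = 0.1634


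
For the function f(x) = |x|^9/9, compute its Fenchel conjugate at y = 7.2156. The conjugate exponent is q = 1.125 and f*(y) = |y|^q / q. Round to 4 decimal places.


The conjugate exponent q satisfies 1/p + 1/q = 1.
p = 9, so q = 9/(9 - 1) = 1.125
|y|^q = 7.2156^1.125 = 9.2375
f*(7.2156) = 9.2375 / 1.125 = 8.2111


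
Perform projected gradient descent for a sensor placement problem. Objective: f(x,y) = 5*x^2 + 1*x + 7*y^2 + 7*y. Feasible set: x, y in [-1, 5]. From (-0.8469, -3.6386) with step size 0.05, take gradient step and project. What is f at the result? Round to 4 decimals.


Step 1: Compute gradient at (-0.8469, -3.6386).
grad_x = 2*5*-0.8469 + 1 = -7.469
grad_y = 2*7*-3.6386 + 7 = -43.9404
Step 2: Gradient step.
x_raw = -0.8469 - 0.05*-7.469 = -0.4735
y_raw = -3.6386 - 0.05*-43.9404 = -1.4416
Step 3: Project onto [-1, 5].
x_proj = clip(-0.4735) = -0.4735
y_proj = clip(-1.4416) = -1.0
Step 4: Evaluate f.
f(-0.4735, -1.0) = 0.6473


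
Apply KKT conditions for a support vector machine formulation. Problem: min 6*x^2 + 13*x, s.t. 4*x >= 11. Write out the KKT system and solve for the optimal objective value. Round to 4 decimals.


Step 1: Try lambda = 0 (constraint inactive).
x_unc = -13/(2*6) = -1.0833
Check: 4*-1.0833 = -4.3332 < 11 -- violated!
Step 2: Constraint must be active: 4*x = 11
x* = 11/4 = 2.75
lambda = (2*6*2.75 + 13)/4 = 11.5
Step 3: Compute optimal value.
f(x*) = 6*2.75^2 + 13*2.75 = 81.125


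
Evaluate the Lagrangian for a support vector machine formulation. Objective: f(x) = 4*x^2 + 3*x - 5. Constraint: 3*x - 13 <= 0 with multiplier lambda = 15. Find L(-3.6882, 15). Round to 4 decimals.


Step 1: Evaluate f(x).
f(-3.6882) = 4*(-3.6882)^2 + 3*(-3.6882) - 5 = 38.3467
Step 2: Evaluate g(x).
g(-3.6882) = 3*-3.6882 - 13 = -24.0646
Step 3: Compute Lagrangian.
L = 38.3467 + 15*-24.0646 = -322.6223


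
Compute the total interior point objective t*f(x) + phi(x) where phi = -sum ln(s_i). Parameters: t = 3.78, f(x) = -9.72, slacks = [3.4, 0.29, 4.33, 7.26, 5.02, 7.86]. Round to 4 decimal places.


Step 1: Compute log-barrier.
ln values: [1.2238, -1.2379, 1.4656, 1.9824, 1.6134, 2.0618]
phi = -(1.2238 - 1.2379 + 1.4656 + 1.9824 + 1.6134 + 2.0618) = -7.1091
Step 2: Compute augmented objective.
t*f(x) = 3.78*-9.72 = -36.7416
Total = -36.7416 - 7.1091 = -43.8507


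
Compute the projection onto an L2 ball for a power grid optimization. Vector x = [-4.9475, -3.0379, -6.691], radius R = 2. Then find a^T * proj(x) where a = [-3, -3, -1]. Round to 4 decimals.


Step 1: Compute ||x|| (intermediates to 6 decimals).
||x|| = sqrt((-4.9475)^2 + (-3.0379)^2 + (-6.691)^2) = 8.858672
Step 2: Project.
Since ||x|| > R, scale = R/||x|| = 2/8.858672 = 0.225767, proj(x) = scale * x
proj(x) = [-1.116982, -0.685858, -1.510607]
Step 3: Dot product.
a^T * proj(x) = -3*(-1.116982) - 3*(-0.685858) - 1*(-1.510607) = 6.9191


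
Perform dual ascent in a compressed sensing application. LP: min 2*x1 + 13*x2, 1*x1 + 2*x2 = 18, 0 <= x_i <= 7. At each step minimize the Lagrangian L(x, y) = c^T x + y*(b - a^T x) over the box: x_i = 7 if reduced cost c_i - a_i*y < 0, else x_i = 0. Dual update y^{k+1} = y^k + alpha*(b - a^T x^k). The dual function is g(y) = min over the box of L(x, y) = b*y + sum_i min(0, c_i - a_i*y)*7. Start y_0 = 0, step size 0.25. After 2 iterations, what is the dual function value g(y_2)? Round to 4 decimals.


Dual ascent for LP: min 2*x1 + 13*x2, 1*x1 + 2*x2 = 18, 0 <= x_i <= 7
Step 1: y^k = 0.0, reduced costs: (2.0, 13.0)
  x^k = (0.0, 0.0), subgradient = b - a^T x = 18.0
  y^{k+1} = 0.0 + 0.25*18.0 = 4.5
Step 2: y^k = 4.5, reduced costs: (-2.5, 4.0)
  x^k = (7.0, 0.0), subgradient = b - a^T x = 11.0
  y^{k+1} = 4.5 + 0.25*11.0 = 7.25
Dual objective at y_2 = 7.25: reduced costs (-5.25, -1.5), box minimizer x = (7.0, 7.0)
g(y_2) = b*y + (c1 - a1*y)*x1 + (c2 - a2*y)*x2 = 18*7.25 + (-5.25)*7.0 + (-1.5)*7.0 = 130.5 - 36.75 - 10.5 = 83.25


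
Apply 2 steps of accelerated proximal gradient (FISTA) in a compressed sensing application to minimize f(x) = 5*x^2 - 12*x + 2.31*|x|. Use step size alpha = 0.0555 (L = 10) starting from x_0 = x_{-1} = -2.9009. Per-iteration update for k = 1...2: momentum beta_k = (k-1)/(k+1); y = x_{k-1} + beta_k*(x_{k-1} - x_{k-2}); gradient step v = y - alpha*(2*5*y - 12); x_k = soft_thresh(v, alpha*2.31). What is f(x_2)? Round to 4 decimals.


FISTA on f(x) = 5*x^2 - 12*x + 2.31*|x|
L = 10, alpha = 0.0555
Iteration 1: beta = 0.0, y = -2.9009 + 0.0*(-2.9009 + 2.9009) = -2.9009
  grad(y) = -41.009, v = y - alpha*grad = -0.6249
  prox(v) = soft_thresh(-0.6249, 0.1282) = -0.4967
Iteration 2: beta = 0.3333, y = -0.4967 + 0.3333*(-0.4967 + 2.9009) = 0.3047
  grad(y) = -8.9529, v = y - alpha*grad = 0.8016
  prox(v) = soft_thresh(0.8016, 0.1282) = 0.6734
f(x_2) = 5*0.6734^2 - 12*0.6734 + 2.31*|0.6734| = -4.2579


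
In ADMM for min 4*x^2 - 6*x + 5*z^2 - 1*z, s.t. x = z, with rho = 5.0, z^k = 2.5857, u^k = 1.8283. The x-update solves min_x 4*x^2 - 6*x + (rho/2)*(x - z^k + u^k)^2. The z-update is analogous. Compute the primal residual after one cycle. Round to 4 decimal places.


ADMM iteration with rho = 5.0, z^k = 2.5857, u^k = 1.8283
Step 1: x-update.
Minimize 4*x^2 - 6*x + (5.0/2)*(x - 2.5857 + 1.8283)^2
FOC: (2*4 + 5.0)*x = 6 + 5.0*(2.5857 - 1.8283)
x^{k+1} = 0.7528
Step 2: z-update.
Minimize 5*z^2 - 1*z + (5.0/2)*(0.7528 - z + 1.8283)^2
FOC: (2*5 + 5.0)*z = 1 + 5.0*(0.7528 + 1.8283)
z^{k+1} = 0.927
Step 3: u-update.
u^{k+1} = 1.8283 + 0.7528 - 0.927 = 1.6541
Step 4: Primal residual = |0.7528 - 0.927| = 0.1742


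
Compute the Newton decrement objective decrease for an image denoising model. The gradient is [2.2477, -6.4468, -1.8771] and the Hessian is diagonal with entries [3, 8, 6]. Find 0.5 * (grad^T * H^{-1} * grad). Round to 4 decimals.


Step 1: H is diagonal, so H^(-1) * g = [0.7492, -0.8059, -0.3129].
Step 2: g^T H^(-1) g = sum_i g_i^2 / H_ii
  = (2.2477)^2/3 + (-6.4468)^2/8 + (-1.8771)^2/6
  = 1.6841 + 5.1952 + 0.5873 = 7.4665
Step 3: Objective decrease = 0.5 * g^T H^(-1) g = 3.7332


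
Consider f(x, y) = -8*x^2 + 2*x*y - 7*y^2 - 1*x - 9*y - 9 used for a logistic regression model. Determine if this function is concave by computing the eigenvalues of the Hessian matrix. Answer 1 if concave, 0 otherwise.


The Hessian of f(x,y) = -8*x^2 + 2*x*y - 7*y^2 - 1*x - 9*y - 9 is:
H = [[-16, 2], [2, -14]]
Trace = -16 - 14 = -30
Determinant = -16*-14 - (2)^2 = 220
Discriminant = (-30)^2 - 4*220 = 20.0
Eigenvalues: lambda_1 = -17.2361, lambda_2 = -12.7639
The function is concave.

1


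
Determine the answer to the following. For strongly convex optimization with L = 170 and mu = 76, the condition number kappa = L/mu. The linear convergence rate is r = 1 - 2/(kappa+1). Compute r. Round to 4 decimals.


Step 1: Compute the condition number.
kappa = L/mu = 170/76 = 2.2368
Step 2: Compute the convergence rate.
r = 1 - 2/(kappa + 1) = 1 - 2*mu/(L + mu) = (L - mu)/(L + mu) = 94/246 = 0.3821


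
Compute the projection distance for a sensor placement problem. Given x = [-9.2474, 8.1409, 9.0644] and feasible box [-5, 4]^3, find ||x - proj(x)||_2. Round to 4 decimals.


Project each component onto [-5, 4].
clip(-9.2474) = -5.0, clip(8.1409) = 4.0, clip(9.0644) = 4.0
Projection = [-5.0, 4.0, 4.0]
Squared diffs: [18.0404, 17.1471, 25.6481]
Distance = sqrt(60.8356) = 7.7997


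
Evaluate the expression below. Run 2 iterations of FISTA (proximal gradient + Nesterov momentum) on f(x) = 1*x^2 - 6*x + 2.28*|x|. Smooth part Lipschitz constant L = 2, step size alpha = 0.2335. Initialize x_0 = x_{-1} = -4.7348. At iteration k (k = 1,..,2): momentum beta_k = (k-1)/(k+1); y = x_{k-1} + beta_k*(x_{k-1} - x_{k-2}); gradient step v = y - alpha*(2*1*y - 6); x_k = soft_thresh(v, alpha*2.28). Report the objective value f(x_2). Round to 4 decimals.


FISTA on f(x) = 1*x^2 - 6*x + 2.28*|x|
L = 2, alpha = 0.2335
Iteration 1: beta = 0.0, y = -4.7348 + 0.0*(-4.7348 + 4.7348) = -4.7348
  grad(y) = -15.4696, v = y - alpha*grad = -1.1226
  prox(v) = soft_thresh(-1.1226, 0.5324) = -0.5903
Iteration 2: beta = 0.3333, y = -0.5903 + 0.3333*(-0.5903 + 4.7348) = 0.7912
  grad(y) = -4.4175, v = y - alpha*grad = 1.8227
  prox(v) = soft_thresh(1.8227, 0.5324) = 1.2904
f(x_2) = 1*1.2904^2 - 6*1.2904 + 2.28*|1.2904| = -3.1351


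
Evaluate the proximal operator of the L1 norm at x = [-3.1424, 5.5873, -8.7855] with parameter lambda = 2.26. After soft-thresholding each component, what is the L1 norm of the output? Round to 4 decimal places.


Soft-thresholding with lambda = 2.26:
prox(-3.1424) = sign(-3.1424)*max(|-3.1424| - 2.26, 0) = -0.8824
prox(5.5873) = sign(5.5873)*max(|5.5873| - 2.26, 0) = 3.3273
prox(-8.7855) = sign(-8.7855)*max(|-8.7855| - 2.26, 0) = -6.5255
prox(x) = [-0.8824, 3.3273, -6.5255]
||prox(x)||_1 = 0.8824 + 3.3273 + 6.5255 = 10.7352


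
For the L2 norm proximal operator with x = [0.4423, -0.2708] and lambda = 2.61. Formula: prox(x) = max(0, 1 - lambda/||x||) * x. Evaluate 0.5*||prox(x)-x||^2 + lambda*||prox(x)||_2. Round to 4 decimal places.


Step 1: Compute ||x||.
||x|| = 0.5186
Step 2: Compute scaling factor.
scale = max(0, 1 - 2.61/0.5186) = 0.0
Step 3: prox(x) = [0.0, -0.0]
||prox(x)|| = 0.0
Step 4: Proximal objective.
0.5*||prox-x||^2 = 0.1345
lambda*||prox|| = 0.0
Total = 0.1345


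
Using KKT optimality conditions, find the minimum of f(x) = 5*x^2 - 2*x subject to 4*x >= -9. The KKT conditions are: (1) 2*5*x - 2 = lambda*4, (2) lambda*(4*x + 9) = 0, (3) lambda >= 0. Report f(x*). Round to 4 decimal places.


Step 1: Try lambda = 0 (constraint inactive).
Stationarity: 2*5*x - 2 = 0
x* = 2/(2*5) = 0.2
Check constraint: 4*0.2 = 0.8 >= -9 -- satisfied.
Step 2: Compute optimal value.
f(x*) = 5*0.2^2 - 2*0.2 = -0.2


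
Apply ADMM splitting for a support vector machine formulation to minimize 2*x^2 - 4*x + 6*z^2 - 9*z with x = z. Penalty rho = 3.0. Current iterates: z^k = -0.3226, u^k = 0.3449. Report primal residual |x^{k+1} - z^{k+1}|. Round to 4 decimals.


ADMM iteration with rho = 3.0, z^k = -0.3226, u^k = 0.3449
Step 1: x-update.
Minimize 2*x^2 - 4*x + (3.0/2)*(x + 0.3226 + 0.3449)^2
FOC: (2*2 + 3.0)*x = 4 + 3.0*(-0.3226 - 0.3449)
x^{k+1} = 0.2854
Step 2: z-update.
Minimize 6*z^2 - 9*z + (3.0/2)*(0.2854 - z + 0.3449)^2
FOC: (2*6 + 3.0)*z = 9 + 3.0*(0.2854 + 0.3449)
z^{k+1} = 0.7261
Step 3: u-update.
u^{k+1} = 0.3449 + 0.2854 - 0.7261 = -0.0958
Step 4: Primal residual = |0.2854 - 0.7261| = 0.4407


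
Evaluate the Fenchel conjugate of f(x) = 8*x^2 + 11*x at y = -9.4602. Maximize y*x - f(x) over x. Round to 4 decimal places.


f*(y) = sup_x {y*x - a*x^2 - b*x} = sup_x {(y-b)*x - a*x^2}
FOC: (y - b) - 2a*x = 0 => x* = (y - b)/(2a)
x* = (-9.4602 - 11)/(2*8) = -1.2788
f*(-9.4602) = (y-b)^2/(4a) = (-9.4602 - 11)^2/(4*8)
= 418.6198/32 = 13.0819


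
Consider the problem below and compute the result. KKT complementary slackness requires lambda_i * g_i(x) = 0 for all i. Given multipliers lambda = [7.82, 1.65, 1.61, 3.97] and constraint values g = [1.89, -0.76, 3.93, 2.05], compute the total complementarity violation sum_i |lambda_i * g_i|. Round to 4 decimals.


KKT complementary slackness check:
lambda_1 * g_1 = 7.82 * 1.89 = 14.7798
lambda_2 * g_2 = 1.65 * -0.76 = -1.254
lambda_3 * g_3 = 1.61 * 3.93 = 6.3273
lambda_4 * g_4 = 3.97 * 2.05 = 8.1385
Total violation = 14.7798 + 1.254 + 6.3273 + 8.1385 = 30.4996


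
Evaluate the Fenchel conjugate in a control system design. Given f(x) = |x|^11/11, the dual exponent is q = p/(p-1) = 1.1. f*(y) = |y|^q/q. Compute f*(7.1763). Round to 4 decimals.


The conjugate exponent q satisfies 1/p + 1/q = 1.
p = 11, so q = 11/(11 - 1) = 1.1
|y|^q = 7.1763^1.1 = 8.7396
f*(7.1763) = 8.7396 / 1.1 = 7.9451


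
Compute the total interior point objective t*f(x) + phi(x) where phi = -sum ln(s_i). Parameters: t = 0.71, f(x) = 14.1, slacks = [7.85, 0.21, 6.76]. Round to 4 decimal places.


Step 1: Compute log-barrier.
ln values: [2.0605, -1.5606, 1.911]
phi = -(2.0605 - 1.5606 + 1.911) = -2.4109
Step 2: Compute augmented objective.
t*f(x) = 0.71*14.1 = 10.011
Total = 10.011 - 2.4109 = 7.6001


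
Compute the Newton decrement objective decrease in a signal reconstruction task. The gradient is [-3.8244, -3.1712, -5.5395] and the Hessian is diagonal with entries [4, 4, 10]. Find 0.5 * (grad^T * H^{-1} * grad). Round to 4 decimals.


Step 1: H is diagonal, so H^(-1) * g = [-0.9561, -0.7928, -0.554].
Step 2: g^T H^(-1) g = sum_i g_i^2 / H_ii
  = (-3.8244)^2/4 + (-3.1712)^2/4 + (-5.5395)^2/10
  = 3.6565 + 2.5141 + 3.0686 = 9.2392
Step 3: Objective decrease = 0.5 * g^T H^(-1) g = 4.6196


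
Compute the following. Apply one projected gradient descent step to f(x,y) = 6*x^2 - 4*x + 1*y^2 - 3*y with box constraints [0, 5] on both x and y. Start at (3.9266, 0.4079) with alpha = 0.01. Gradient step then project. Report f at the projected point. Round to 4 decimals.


Step 1: Compute gradient at (3.9266, 0.4079).
grad_x = 2*6*3.9266 - 4 = 43.1192
grad_y = 2*1*0.4079 - 3 = -2.1842
Step 2: Gradient step.
x_raw = 3.9266 - 0.01*43.1192 = 3.4954
y_raw = 0.4079 - 0.01*-2.1842 = 0.4297
Step 3: Project onto [0, 5].
x_proj = clip(3.4954) = 3.4954
y_proj = clip(0.4297) = 0.4297
Step 4: Evaluate f.
f(3.4954, 0.4297) = 58.2211


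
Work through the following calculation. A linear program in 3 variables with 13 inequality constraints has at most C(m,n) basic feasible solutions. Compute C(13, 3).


Each vertex corresponds to some choice of n active constraints out of m, so the number of vertices is at most C(m, n) = m! / (n!(m-n)!).
m = 13, n = 3
Numerator: 13 * 12 * 11
Denominator: 3! = 6
C(13, 3) = 286


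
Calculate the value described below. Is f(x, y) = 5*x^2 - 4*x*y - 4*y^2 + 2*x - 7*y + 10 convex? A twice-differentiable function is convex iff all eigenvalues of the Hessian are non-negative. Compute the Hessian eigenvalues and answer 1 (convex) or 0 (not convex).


The Hessian of f(x,y) = 5*x^2 - 4*x*y - 4*y^2 + 2*x - 7*y + 10 is:
H = [[10, -4], [-4, -8]]
Trace = 10 - 8 = 2
Determinant = 10*-8 - (-4)^2 = -96
Discriminant = (2)^2 - 4*-96 = 388.0
Eigenvalues: lambda_1 = -8.8489, lambda_2 = 10.8489
The function is not convex.

0


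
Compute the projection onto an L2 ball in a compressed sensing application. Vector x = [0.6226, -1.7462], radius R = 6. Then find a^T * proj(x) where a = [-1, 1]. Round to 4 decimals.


Step 1: Compute ||x|| (intermediates to 6 decimals).
||x|| = sqrt(0.6226^2 + (-1.7462)^2) = 1.853873
Step 2: Project.
Since ||x|| <= R, proj = x (no scaling needed).
proj(x) = [0.6226, -1.7462]
Step 3: Dot product.
a^T * proj(x) = -1*0.6226 + 1*(-1.7462) = -2.3688


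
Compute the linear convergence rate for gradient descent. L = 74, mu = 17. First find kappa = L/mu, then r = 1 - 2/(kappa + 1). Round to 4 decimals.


Step 1: Compute the condition number.
kappa = L/mu = 74/17 = 4.3529
Step 2: Compute the convergence rate.
r = 1 - 2/(kappa + 1) = 1 - 2*mu/(L + mu) = (L - mu)/(L + mu) = 57/91 = 0.6264
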